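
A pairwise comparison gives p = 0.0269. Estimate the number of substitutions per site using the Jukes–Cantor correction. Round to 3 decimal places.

d = −(3/4) ln(1 − 4p/3) = −0.75 ln(1 − 0.035867) = −0.75 ln(0.964133)
  = −0.75 × (-0.036526) = 0.027395 substitutions/site.

0.027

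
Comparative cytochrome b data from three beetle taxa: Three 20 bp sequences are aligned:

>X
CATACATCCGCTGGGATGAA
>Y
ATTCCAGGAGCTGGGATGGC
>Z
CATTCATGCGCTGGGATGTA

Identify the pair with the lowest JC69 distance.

X and Z

X–Y: 8/20 differ, p = 0.400, d = 0.572.
X–Z: 3/20 differ, p = 0.150, d = 0.167.
Y–Z: 7/20 differ, p = 0.350, d = 0.471.
The smallest distance is between X and Z.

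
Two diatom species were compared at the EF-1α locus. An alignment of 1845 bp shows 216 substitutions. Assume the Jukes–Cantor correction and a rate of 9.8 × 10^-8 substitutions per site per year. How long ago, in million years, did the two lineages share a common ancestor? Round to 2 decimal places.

0.65

p = 216/1845 ≈ 0.117073.
d = −(3/4) ln(1 − 4p/3) = −0.75 ln(1 − 0.156097) = −0.75 ln(0.843903)
  = −0.75 × (-0.169718) = 0.127289 substitutions/site.
Under a molecular clock d = 2μt, so t = d/(2μ) = 0.127289 / (2 × 9.8 × 10^-8) = 0.65 million years.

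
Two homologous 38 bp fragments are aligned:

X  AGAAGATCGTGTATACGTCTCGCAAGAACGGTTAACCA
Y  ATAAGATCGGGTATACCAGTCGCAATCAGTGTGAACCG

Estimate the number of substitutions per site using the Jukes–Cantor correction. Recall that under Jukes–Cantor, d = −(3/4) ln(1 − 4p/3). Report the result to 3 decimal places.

0.366

The sequences differ at 11 of 38 sites, so p = 11/38 ≈ 0.289474.
d = −(3/4) ln(1 − 4p/3) = −0.75 ln(1 − 0.385965) = −0.75 ln(0.614035)
  = −0.75 × (-0.487703) = 0.365777 substitutions/site.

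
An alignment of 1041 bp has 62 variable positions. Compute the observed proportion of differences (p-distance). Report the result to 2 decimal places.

p = 62/1041 = 0.059558… ≈ 0.06 (to 2 d.p.).

0.06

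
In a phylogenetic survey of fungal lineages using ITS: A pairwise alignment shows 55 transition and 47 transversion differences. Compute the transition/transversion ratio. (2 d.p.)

1.17

R = 55/47 = 1.170212… ≈ 1.17 (to 2 d.p.).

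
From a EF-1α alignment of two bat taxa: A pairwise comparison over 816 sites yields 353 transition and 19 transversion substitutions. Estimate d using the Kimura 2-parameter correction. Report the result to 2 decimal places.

P = 353/816 ≈ 0.432598 and Q = 19/816 ≈ 0.023284.
Under the Kimura two-parameter model, d = −½ ln(1 − 2P − Q) − ¼ ln(1 − 2Q).
1 − 2P − Q = 0.11152, giving −½ ln(0.11152) = 1.096776.
1 − 2Q = 0.953432, giving −¼ ln(0.953432) = 0.011922.
d = 1.096776 + 0.011922 = 1.108698.

1.11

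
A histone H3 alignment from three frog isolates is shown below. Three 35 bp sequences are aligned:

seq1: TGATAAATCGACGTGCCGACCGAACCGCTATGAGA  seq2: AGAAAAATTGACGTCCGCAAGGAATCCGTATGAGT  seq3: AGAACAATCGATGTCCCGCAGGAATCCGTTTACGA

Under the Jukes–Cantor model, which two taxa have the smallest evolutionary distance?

seq2 and seq3

seq1–seq2: 12/35 differ, p = 0.343, d = 0.458.
seq1–seq3: 14/35 differ, p = 0.400, d = 0.572.
seq2–seq3: 10/35 differ, p = 0.286, d = 0.360.
The smallest distance is between seq2 and seq3.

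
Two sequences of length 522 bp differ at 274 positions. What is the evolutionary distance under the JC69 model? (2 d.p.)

p = 274/522 ≈ 0.524904.
d = −(3/4) ln(1 − 4p/3) = −0.75 ln(1 − 0.699872) = −0.75 ln(0.300128)
  = −0.75 × (-1.203546) = 0.902660 substitutions/site.

0.90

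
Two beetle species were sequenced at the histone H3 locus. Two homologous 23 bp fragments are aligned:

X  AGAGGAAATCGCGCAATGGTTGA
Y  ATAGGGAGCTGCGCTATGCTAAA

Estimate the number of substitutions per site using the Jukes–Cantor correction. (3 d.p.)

0.553

The sequences differ at 9 of 23 sites (2, 6, 8, 9, 10, 15, 19, 21, 22), so p = 9/23 ≈ 0.391304.
d = −(3/4) ln(1 − 4p/3) = −0.75 ln(1 − 0.521739) = −0.75 ln(0.478261)
  = −0.75 × (-0.737599) = 0.553199 substitutions/site.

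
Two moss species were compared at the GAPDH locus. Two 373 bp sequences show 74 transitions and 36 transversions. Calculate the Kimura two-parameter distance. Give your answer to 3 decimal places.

P = 74/373 ≈ 0.198391 and Q = 36/373 ≈ 0.096515.
Under the Kimura two-parameter model, d = −½ ln(1 − 2P − Q) − ¼ ln(1 − 2Q).
1 − 2P − Q = 0.506703, giving −½ ln(0.506703) = 0.339915.
1 − 2Q = 0.80697, giving −¼ ln(0.80697) = 0.053617.
d = 0.339915 + 0.053617 = 0.393532.

0.394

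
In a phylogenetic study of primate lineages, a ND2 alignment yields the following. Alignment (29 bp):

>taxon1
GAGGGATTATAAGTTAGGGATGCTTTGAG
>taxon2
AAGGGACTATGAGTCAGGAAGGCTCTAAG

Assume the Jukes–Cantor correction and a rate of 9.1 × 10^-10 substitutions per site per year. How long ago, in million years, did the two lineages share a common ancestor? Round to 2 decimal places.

The sequences differ at 8 of 29 sites (1, 7, 11, 15, 19, 21, 25, 27), so p = 8/29 ≈ 0.275862.
d = −(3/4) ln(1 − 4p/3) = −0.75 ln(1 − 0.367816) = −0.75 ln(0.632184)
  = −0.75 × (-0.458575) = 0.343931 substitutions/site.
Under a molecular clock d = 2μt, so t = d/(2μ) = 0.343931 / (2 × 9.1 × 10^-10) = 188.97 million years.

188.97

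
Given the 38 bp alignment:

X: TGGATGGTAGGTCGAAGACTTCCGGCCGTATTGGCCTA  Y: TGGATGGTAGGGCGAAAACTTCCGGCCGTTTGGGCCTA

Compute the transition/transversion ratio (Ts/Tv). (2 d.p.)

0.33

Transitions are A↔G and C↔T; transversions are all other mismatches.
Transitions: 1. Transversions: 3.
R = 1/3 = 0.333333… ≈ 0.33 (to 2 d.p.).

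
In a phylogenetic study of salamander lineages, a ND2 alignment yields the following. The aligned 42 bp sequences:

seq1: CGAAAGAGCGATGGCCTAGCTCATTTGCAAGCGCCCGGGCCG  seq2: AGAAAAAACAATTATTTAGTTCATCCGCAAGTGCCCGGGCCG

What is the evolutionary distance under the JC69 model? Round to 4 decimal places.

0.3597

The sequences differ at 12 of 42 sites, so p = 12/42 ≈ 0.285714.
d = −(3/4) ln(1 − 4p/3) = −0.75 ln(1 − 0.380952) = −0.75 ln(0.619048)
  = −0.75 × (-0.479572) = 0.359679 substitutions/site.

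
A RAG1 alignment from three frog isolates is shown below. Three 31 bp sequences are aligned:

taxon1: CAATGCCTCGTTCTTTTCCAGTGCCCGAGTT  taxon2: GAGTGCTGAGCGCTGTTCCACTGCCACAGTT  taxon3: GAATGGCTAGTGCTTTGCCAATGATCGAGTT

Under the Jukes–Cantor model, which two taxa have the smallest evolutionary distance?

taxon1 and taxon3

taxon1–taxon2: 11/31 differ, p = 0.355, d = 0.481.
taxon1–taxon3: 8/31 differ, p = 0.258, d = 0.316.
taxon2–taxon3: 12/31 differ, p = 0.387, d = 0.544.
The smallest distance is between taxon1 and taxon3.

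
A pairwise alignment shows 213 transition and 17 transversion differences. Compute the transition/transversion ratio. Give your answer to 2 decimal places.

12.53

R = 213/17 = 12.529411… ≈ 12.53 (to 2 d.p.).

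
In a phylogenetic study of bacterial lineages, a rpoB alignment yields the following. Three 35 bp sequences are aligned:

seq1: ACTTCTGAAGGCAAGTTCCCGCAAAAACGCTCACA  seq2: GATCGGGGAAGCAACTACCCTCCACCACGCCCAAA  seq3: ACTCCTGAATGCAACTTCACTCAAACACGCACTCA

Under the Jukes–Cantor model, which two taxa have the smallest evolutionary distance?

seq1–seq2: 15/35 differ, p = 0.429, d = 0.635.
seq1–seq3: 8/35 differ, p = 0.229, d = 0.273.
seq2–seq3: 13/35 differ, p = 0.371, d = 0.513.
The smallest distance is between seq1 and seq3.

seq1 and seq3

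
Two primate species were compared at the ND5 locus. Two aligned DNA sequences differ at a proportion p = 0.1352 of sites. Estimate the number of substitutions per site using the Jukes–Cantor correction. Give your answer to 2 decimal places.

d = −(3/4) ln(1 − 4p/3) = −0.75 ln(1 − 0.180267) = −0.75 ln(0.819733)
  = −0.75 × (-0.198777) = 0.149083 substitutions/site.

0.15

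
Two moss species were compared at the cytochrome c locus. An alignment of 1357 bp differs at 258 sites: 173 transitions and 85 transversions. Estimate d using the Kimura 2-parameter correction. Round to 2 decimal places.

P = 173/1357 ≈ 0.127487 and Q = 85/1357 ≈ 0.062638.
Under the Kimura two-parameter model, d = −½ ln(1 − 2P − Q) − ¼ ln(1 − 2Q).
1 − 2P − Q = 0.682388, giving −½ ln(0.682388) = 0.191078.
1 − 2Q = 0.874724, giving −¼ ln(0.874724) = 0.033462.
d = 0.191078 + 0.033462 = 0.224540.

0.22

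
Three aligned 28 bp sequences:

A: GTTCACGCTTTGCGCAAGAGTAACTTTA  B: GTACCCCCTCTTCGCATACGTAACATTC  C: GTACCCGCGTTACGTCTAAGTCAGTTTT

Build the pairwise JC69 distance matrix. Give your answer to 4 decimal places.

A–B: 10/28 sites differ → p ≈ 0.357143, d = −0.75 ln(1 − 0.476191) = 0.484971 ≈ 0.4850.
A–C: 11/28 sites differ → p ≈ 0.392857, d = −0.75 ln(1 − 0.523809) = 0.556452 ≈ 0.5565.
B–C: 11/28 sites differ → p ≈ 0.392857, d = −0.75 ln(1 − 0.523809) = 0.556452 ≈ 0.5565.

d(A,B) = 0.4850, d(A,C) = 0.5565, d(B,C) = 0.5565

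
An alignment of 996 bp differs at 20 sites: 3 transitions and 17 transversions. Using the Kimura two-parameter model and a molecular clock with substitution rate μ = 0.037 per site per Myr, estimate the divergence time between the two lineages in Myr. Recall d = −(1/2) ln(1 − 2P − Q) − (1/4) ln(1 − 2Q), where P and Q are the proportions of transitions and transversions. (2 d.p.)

0.28

P = 3/996 ≈ 0.003012 and Q = 17/996 ≈ 0.017068.
Under the Kimura two-parameter model, d = −½ ln(1 − 2P − Q) − ¼ ln(1 − 2Q).
1 − 2P − Q = 0.976908, giving −½ ln(0.976908) = 0.011681.
1 − 2Q = 0.965864, giving −¼ ln(0.965864) = 0.008683.
d = 0.011681 + 0.008683 = 0.020364.
Under a molecular clock d = 2μt, so t = d/(2μ) = 0.020364 / (2 × 0.037) = 0.28 Myr.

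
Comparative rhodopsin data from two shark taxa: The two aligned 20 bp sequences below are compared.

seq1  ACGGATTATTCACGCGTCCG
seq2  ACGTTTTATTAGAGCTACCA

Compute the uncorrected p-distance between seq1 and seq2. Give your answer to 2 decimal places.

The sequences differ at 8 of 20 positions (sites 4, 5, 11, 12, 13, 16, 17, 20).
p = 8/20 = 0.40.

0.40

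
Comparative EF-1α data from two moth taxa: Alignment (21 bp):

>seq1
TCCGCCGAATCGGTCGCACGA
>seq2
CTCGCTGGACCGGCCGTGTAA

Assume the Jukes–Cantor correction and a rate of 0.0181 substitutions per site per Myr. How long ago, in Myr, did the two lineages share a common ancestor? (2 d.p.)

20.88

The sequences differ at 10 of 21 sites (1, 2, 6, 8, 10, 14, 17, 18, 19, 20), so p = 10/21 ≈ 0.47619.
d = −(3/4) ln(1 − 4p/3) = −0.75 ln(1 − 0.63492) = −0.75 ln(0.36508)
  = −0.75 × (-1.007639) = 0.755729 substitutions/site.
Under a molecular clock d = 2μt, so t = d/(2μ) = 0.755729 / (2 × 0.0181) = 20.88 Myr.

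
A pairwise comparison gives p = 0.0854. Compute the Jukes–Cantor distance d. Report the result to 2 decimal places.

0.09

d = −(3/4) ln(1 − 4p/3) = −0.75 ln(1 − 0.113867) = −0.75 ln(0.886133)
  = −0.75 × (-0.120888) = 0.090666 substitutions/site.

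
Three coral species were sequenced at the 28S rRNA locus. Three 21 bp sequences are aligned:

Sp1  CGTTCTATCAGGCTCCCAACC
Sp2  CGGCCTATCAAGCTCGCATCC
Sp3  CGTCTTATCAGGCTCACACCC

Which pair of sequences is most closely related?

Sp1–Sp2: 5/21 differ, p = 0.238, d = 0.286.
Sp1–Sp3: 4/21 differ, p = 0.190, d = 0.220.
Sp2–Sp3: 5/21 differ, p = 0.238, d = 0.286.
The smallest distance is between Sp1 and Sp3.

Sp1 and Sp3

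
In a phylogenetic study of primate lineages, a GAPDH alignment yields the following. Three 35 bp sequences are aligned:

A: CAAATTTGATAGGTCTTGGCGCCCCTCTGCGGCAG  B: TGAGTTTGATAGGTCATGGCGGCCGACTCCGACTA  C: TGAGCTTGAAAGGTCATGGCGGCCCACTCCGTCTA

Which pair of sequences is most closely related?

A–B: 11/35 differ, p = 0.314, d = 0.407.
A–C: 12/35 differ, p = 0.343, d = 0.458.
B–C: 4/35 differ, p = 0.114, d = 0.124.
The smallest distance is between B and C.

B and C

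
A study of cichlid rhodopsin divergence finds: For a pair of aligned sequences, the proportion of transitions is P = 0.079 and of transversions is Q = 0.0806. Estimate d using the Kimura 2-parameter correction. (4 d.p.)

0.1802

Under the Kimura two-parameter model, d = −½ ln(1 − 2P − Q) − ¼ ln(1 − 2Q).
1 − 2P − Q = 0.7614, giving −½ ln(0.7614) = 0.136298.
1 − 2Q = 0.8388, giving −¼ ln(0.8388) = 0.043946.
d = 0.136298 + 0.043946 = 0.180244.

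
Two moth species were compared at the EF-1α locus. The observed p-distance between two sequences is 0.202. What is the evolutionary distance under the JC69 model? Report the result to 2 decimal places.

0.24

d = −(3/4) ln(1 − 4p/3) = −0.75 ln(1 − 0.269333) = −0.75 ln(0.730667)
  = −0.75 × (-0.313797) = 0.235348 substitutions/site.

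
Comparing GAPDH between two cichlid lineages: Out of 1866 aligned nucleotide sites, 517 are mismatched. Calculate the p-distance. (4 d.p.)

0.2771

p = 517/1866 = 0.277063… ≈ 0.2771 (to 4 d.p.).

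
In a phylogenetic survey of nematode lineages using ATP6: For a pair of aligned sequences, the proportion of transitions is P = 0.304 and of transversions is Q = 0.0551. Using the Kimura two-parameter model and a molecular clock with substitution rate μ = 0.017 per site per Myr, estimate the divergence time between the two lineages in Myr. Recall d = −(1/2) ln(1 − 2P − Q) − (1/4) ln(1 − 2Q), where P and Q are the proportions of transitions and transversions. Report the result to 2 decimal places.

16.86

Under the Kimura two-parameter model, d = −½ ln(1 − 2P − Q) − ¼ ln(1 − 2Q).
1 − 2P − Q = 0.3369, giving −½ ln(0.3369) = 0.543985.
1 − 2Q = 0.8898, giving −¼ ln(0.8898) = 0.029190.
d = 0.543985 + 0.029190 = 0.573175.
Under a molecular clock d = 2μt, so t = d/(2μ) = 0.573175 / (2 × 0.017) = 16.86 Myr.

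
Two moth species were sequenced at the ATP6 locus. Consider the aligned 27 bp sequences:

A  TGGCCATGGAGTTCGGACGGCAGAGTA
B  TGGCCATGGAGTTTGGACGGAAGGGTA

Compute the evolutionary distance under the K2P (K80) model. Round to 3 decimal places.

Of 27 sites, 2 differences are transitions and 1 are transversions, so P = 2/27 ≈ 0.074074 and Q = 1/27 ≈ 0.037037.
Under the Kimura two-parameter model, d = −½ ln(1 − 2P − Q) − ¼ ln(1 − 2Q).
1 − 2P − Q = 0.814815, giving −½ ln(0.814815) = 0.102397.
1 − 2Q = 0.925926, giving −¼ ln(0.925926) = 0.019240.
d = 0.102397 + 0.019240 = 0.121637.

0.122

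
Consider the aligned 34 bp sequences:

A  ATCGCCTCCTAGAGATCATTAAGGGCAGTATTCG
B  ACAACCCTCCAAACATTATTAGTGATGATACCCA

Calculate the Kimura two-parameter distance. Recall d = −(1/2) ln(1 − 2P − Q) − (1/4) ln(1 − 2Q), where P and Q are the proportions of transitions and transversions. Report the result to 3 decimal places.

Of 34 sites, 15 differences are transitions and 3 are transversions, so P = 15/34 ≈ 0.441176 and Q = 3/34 ≈ 0.088235.
Under the Kimura two-parameter model, d = −½ ln(1 − 2P − Q) − ¼ ln(1 − 2Q).
1 − 2P − Q = 0.029413, giving −½ ln(0.029413) = 1.763159.
1 − 2Q = 0.82353, giving −¼ ln(0.82353) = 0.048539.
d = 1.763159 + 0.048539 = 1.811698.

1.812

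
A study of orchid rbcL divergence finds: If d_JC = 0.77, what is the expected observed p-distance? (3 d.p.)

p = (3/4)(1 − e^(−4d/3)) = 0.75 × (1 − e^(-1.026667)) = 0.75 × (1 − 0.358199) = 0.481351.

0.481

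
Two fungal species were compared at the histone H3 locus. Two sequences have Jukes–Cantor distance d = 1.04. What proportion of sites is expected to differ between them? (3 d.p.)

p = (3/4)(1 − e^(−4d/3)) = 0.75 × (1 − e^(-1.386667)) = 0.75 × (1 − 0.249907) = 0.562570.

0.563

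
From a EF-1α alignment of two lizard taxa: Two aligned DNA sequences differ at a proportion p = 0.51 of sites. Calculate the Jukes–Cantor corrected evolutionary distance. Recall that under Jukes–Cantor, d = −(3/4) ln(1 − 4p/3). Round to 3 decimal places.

d = −(3/4) ln(1 − 4p/3) = −0.75 ln(1 − 0.68) = −0.75 ln(0.32)
  = −0.75 × (-1.139434) = 0.854576 substitutions/site.

0.855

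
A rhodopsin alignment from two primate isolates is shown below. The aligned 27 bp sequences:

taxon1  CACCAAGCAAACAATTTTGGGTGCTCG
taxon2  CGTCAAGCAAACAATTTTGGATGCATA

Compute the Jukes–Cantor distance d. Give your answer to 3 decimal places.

0.264

The sequences differ at 6 of 27 sites (2, 3, 21, 25, 26, 27), so p = 6/27 ≈ 0.222222.
d = −(3/4) ln(1 − 4p/3) = −0.75 ln(1 − 0.296296) = −0.75 ln(0.703704)
  = −0.75 × (-0.351397) = 0.263548 substitutions/site.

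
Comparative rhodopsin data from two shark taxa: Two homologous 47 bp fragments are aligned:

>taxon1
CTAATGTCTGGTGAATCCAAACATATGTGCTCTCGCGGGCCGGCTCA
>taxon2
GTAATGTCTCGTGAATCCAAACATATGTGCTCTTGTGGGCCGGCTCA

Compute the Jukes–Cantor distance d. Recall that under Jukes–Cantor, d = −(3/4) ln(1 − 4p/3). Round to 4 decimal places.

The sequences differ at 4 of 47 sites (1, 10, 34, 36), so p = 4/47 ≈ 0.085106.
d = −(3/4) ln(1 − 4p/3) = −0.75 ln(1 − 0.113475) = −0.75 ln(0.886525)
  = −0.75 × (-0.120446) = 0.090335 substitutions/site.

0.0903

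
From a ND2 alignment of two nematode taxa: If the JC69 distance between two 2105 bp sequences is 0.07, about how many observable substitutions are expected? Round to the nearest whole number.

141

Invert JC69: p = (3/4)(1 − e^(−4d/3)) = 0.75 × (1 − e^(-0.093333)) = 0.75 × (1 − 0.910890) = 0.066833.
Expected differing sites = pL ≈ 0.066833 × 2105 = 140.683465 ≈ 141.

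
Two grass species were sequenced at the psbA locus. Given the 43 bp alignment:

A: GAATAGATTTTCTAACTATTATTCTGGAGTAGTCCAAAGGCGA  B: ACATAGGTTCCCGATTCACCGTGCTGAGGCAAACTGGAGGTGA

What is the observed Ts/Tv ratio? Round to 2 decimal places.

Transitions are A↔G and C↔T; transversions are all other mismatches.
Transitions: 17. Transversions: 5.
R = 17/5 = 3.40.

3.40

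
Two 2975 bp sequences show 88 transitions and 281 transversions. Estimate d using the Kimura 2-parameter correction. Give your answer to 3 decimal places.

P = 88/2975 ≈ 0.02958 and Q = 281/2975 ≈ 0.094454.
Under the Kimura two-parameter model, d = −½ ln(1 − 2P − Q) − ¼ ln(1 − 2Q).
1 − 2P − Q = 0.846386, giving −½ ln(0.846386) = 0.083390.
1 − 2Q = 0.811092, giving −¼ ln(0.811092) = 0.052343.
d = 0.083390 + 0.052343 = 0.135733.

0.136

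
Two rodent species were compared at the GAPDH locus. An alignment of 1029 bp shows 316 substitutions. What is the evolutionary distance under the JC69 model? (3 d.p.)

0.395

p = 316/1029 ≈ 0.307094.
d = −(3/4) ln(1 − 4p/3) = −0.75 ln(1 − 0.409459) = −0.75 ln(0.590541)
  = −0.75 × (-0.526716) = 0.395037 substitutions/site.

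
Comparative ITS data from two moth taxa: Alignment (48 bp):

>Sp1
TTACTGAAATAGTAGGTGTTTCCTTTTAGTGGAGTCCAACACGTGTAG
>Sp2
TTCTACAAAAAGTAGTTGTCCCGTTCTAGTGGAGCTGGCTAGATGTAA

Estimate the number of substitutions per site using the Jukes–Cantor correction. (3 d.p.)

The sequences differ at 19 of 48 sites, so p = 19/48 ≈ 0.395833.
d = −(3/4) ln(1 − 4p/3) = −0.75 ln(1 − 0.527777) = −0.75 ln(0.472223)
  = −0.75 × (-0.750304) = 0.562728 substitutions/site.

0.563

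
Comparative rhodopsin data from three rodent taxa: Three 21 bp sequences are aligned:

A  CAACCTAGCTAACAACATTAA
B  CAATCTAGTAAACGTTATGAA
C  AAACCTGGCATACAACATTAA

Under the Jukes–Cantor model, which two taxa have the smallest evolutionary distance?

A and C

A–B: 7/21 differ, p = 0.333, d = 0.441.
A–C: 4/21 differ, p = 0.190, d = 0.220.
B–C: 9/21 differ, p = 0.429, d = 0.635.
The smallest distance is between A and C.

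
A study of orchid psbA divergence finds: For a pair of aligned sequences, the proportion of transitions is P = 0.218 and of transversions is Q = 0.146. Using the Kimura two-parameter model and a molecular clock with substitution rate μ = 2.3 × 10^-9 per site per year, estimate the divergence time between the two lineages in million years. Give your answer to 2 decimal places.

113.58

Under the Kimura two-parameter model, d = −½ ln(1 − 2P − Q) − ¼ ln(1 − 2Q).
1 − 2P − Q = 0.418, giving −½ ln(0.418) = 0.436137.
1 − 2Q = 0.708, giving −¼ ln(0.708) = 0.086328.
d = 0.436137 + 0.086328 = 0.522465.
Under a molecular clock d = 2μt, so t = d/(2μ) = 0.522465 / (2 × 2.3 × 10^-9) = 113.58 million years.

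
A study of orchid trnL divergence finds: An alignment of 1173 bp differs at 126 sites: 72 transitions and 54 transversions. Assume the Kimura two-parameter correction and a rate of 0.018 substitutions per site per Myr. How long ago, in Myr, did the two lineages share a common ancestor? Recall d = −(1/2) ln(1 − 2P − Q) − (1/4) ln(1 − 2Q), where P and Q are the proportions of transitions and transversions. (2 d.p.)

P = 72/1173 ≈ 0.061381 and Q = 54/1173 ≈ 0.046036.
Under the Kimura two-parameter model, d = −½ ln(1 − 2P − Q) − ¼ ln(1 − 2Q).
1 − 2P − Q = 0.831202, giving −½ ln(0.831202) = 0.092441.
1 − 2Q = 0.907928, giving −¼ ln(0.907928) = 0.024148.
d = 0.092441 + 0.024148 = 0.116589.
Under a molecular clock d = 2μt, so t = d/(2μ) = 0.116589 / (2 × 0.018) = 3.24 Myr.

3.24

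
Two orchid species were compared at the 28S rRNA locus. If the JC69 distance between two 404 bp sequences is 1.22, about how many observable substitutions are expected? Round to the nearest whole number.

243

Invert JC69: p = (3/4)(1 − e^(−4d/3)) = 0.75 × (1 − e^(-1.626667)) = 0.75 × (1 − 0.196584) = 0.602562.
Expected differing sites = pL ≈ 0.602562 × 404 = 243.435048 ≈ 243.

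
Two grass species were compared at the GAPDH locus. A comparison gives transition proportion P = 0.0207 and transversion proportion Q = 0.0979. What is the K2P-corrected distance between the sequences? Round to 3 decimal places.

Under the Kimura two-parameter model, d = −½ ln(1 − 2P − Q) − ¼ ln(1 − 2Q).
1 − 2P − Q = 0.8607, giving −½ ln(0.8607) = 0.075005.
1 − 2Q = 0.8042, giving −¼ ln(0.8042) = 0.054477.
d = 0.075005 + 0.054477 = 0.129482.

0.129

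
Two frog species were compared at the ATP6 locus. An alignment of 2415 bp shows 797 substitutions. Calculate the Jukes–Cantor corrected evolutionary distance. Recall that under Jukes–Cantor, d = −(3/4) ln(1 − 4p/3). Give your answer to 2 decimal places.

0.43

p = 797/2415 ≈ 0.330021.
d = −(3/4) ln(1 − 4p/3) = −0.75 ln(1 − 0.440028) = −0.75 ln(0.559972)
  = −0.75 × (-0.579868) = 0.434901 substitutions/site.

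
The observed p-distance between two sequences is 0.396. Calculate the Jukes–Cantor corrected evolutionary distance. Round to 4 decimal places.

d = −(3/4) ln(1 − 4p/3) = −0.75 ln(1 − 0.528) = −0.75 ln(0.472)
  = −0.75 × (-0.750776) = 0.563082 substitutions/site.

0.5631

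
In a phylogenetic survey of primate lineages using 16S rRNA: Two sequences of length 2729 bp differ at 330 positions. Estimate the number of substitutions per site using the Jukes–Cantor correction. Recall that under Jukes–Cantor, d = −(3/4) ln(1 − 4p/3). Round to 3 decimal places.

0.132

p = 330/2729 ≈ 0.120923.
d = −(3/4) ln(1 − 4p/3) = −0.75 ln(1 − 0.161231) = −0.75 ln(0.838769)
  = −0.75 × (-0.175820) = 0.131865 substitutions/site.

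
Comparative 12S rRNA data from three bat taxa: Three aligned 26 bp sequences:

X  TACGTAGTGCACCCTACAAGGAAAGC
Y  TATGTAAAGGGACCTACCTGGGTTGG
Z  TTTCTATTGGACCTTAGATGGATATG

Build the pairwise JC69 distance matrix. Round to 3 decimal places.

d(X,Y) = 0.717, d(X,Z) = 0.623, d(Y,Z) = 0.717

X–Y: 12/26 sites differ → p ≈ 0.461538, d = −0.75 ln(1 − 0.615384) = 0.716632 ≈ 0.717.
X–Z: 11/26 sites differ → p ≈ 0.423077, d = −0.75 ln(1 − 0.564103) = 0.622762 ≈ 0.623.
Y–Z: 12/26 sites differ → p ≈ 0.461538, d = −0.75 ln(1 − 0.615384) = 0.716632 ≈ 0.717.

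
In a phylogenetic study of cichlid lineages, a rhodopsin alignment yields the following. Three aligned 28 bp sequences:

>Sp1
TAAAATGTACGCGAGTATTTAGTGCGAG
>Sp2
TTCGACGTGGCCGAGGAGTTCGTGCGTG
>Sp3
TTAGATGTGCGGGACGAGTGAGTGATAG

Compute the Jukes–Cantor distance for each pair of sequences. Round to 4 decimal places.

Sp1–Sp2: 11/28 sites differ → p ≈ 0.392857, d = −0.75 ln(1 − 0.523809) = 0.556452 ≈ 0.5565.
Sp1–Sp3: 10/28 sites differ → p ≈ 0.357143, d = −0.75 ln(1 − 0.476191) = 0.484971 ≈ 0.4850.
Sp2–Sp3: 11/28 sites differ → p ≈ 0.392857, d = −0.75 ln(1 − 0.523809) = 0.556452 ≈ 0.5565.

d(Sp1,Sp2) = 0.5565, d(Sp1,Sp3) = 0.4850, d(Sp2,Sp3) = 0.5565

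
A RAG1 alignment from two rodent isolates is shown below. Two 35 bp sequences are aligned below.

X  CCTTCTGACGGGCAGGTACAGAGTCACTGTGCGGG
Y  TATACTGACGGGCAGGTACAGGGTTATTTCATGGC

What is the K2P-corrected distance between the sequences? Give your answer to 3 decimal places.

0.426

Of 35 sites, 7 differences are transitions and 4 are transversions, so P = 7/35 = 0.2 and Q = 4/35 ≈ 0.114286.
Under the Kimura two-parameter model, d = −½ ln(1 − 2P − Q) − ¼ ln(1 − 2Q).
1 − 2P − Q = 0.485714, giving −½ ln(0.485714) = 0.361068.
1 − 2Q = 0.771428, giving −¼ ln(0.771428) = 0.064878.
d = 0.361068 + 0.064878 = 0.425946.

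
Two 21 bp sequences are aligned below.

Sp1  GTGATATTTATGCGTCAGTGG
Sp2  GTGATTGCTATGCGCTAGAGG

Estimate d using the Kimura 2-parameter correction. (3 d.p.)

0.364

Of 21 sites, 3 differences are transitions and 3 are transversions, so P = 3/21 ≈ 0.142857 and Q = 3/21 ≈ 0.142857.
Under the Kimura two-parameter model, d = −½ ln(1 − 2P − Q) − ¼ ln(1 − 2Q).
1 − 2P − Q = 0.571429, giving −½ ln(0.571429) = 0.279808.
1 − 2Q = 0.714286, giving −¼ ln(0.714286) = 0.084118.
d = 0.279808 + 0.084118 = 0.363926.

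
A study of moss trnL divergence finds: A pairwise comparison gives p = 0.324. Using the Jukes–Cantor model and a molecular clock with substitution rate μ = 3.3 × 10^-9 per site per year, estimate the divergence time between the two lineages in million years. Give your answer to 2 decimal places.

64.28

d = −(3/4) ln(1 − 4p/3) = −0.75 ln(1 − 0.432) = −0.75 ln(0.568)
  = −0.75 × (-0.565634) = 0.424226 substitutions/site.
Under a molecular clock d = 2μt, so t = d/(2μ) = 0.424226 / (2 × 3.3 × 10^-9) = 64.28 million years.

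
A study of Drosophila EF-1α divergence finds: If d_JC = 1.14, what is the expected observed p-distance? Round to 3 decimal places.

p = (3/4)(1 − e^(−4d/3)) = 0.75 × (1 − e^(-1.52)) = 0.75 × (1 − 0.218712) = 0.585966.

0.586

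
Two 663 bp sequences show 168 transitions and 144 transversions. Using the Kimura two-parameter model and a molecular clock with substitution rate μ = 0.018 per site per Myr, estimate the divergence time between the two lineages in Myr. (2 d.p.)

P = 168/663 ≈ 0.253394 and Q = 144/663 ≈ 0.217195.
Under the Kimura two-parameter model, d = −½ ln(1 − 2P − Q) − ¼ ln(1 − 2Q).
1 − 2P − Q = 0.276017, giving −½ ln(0.276017) = 0.643646.
1 − 2Q = 0.56561, giving −¼ ln(0.56561) = 0.142463.
d = 0.643646 + 0.142463 = 0.786109.
Under a molecular clock d = 2μt, so t = d/(2μ) = 0.786109 / (2 × 0.018) = 21.84 Myr.

21.84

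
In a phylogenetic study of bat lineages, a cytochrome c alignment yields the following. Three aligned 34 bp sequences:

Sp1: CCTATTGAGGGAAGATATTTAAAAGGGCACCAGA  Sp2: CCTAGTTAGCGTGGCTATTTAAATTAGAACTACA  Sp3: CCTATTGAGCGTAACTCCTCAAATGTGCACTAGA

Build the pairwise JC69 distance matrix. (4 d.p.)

Sp1–Sp2: 12/34 sites differ → p ≈ 0.352941, d = −0.75 ln(1 − 0.470588) = 0.476991 ≈ 0.4770.
Sp1–Sp3: 10/34 sites differ → p ≈ 0.294118, d = −0.75 ln(1 − 0.392157) = 0.373379 ≈ 0.3734.
Sp2–Sp3: 11/34 sites differ → p ≈ 0.323529, d = −0.75 ln(1 − 0.431372) = 0.423397 ≈ 0.4234.

d(Sp1,Sp2) = 0.4770, d(Sp1,Sp3) = 0.3734, d(Sp2,Sp3) = 0.4234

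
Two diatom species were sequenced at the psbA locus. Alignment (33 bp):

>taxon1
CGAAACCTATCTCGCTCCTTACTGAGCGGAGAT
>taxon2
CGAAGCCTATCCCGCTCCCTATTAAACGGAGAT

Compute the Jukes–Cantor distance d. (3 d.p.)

0.208

The sequences differ at 6 of 33 sites (5, 12, 19, 22, 24, 26), so p = 6/33 ≈ 0.181818.
d = −(3/4) ln(1 − 4p/3) = −0.75 ln(1 − 0.242424) = −0.75 ln(0.757576)
  = −0.75 × (-0.277631) = 0.208223 substitutions/site.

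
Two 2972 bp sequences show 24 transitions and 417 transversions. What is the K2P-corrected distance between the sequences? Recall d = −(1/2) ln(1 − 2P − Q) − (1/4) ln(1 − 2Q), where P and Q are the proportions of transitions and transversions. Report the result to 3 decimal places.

0.167

P = 24/2972 ≈ 0.008075 and Q = 417/2972 ≈ 0.14031.
Under the Kimura two-parameter model, d = −½ ln(1 − 2P − Q) − ¼ ln(1 − 2Q).
1 − 2P − Q = 0.84354, giving −½ ln(0.84354) = 0.085074.
1 − 2Q = 0.71938, giving −¼ ln(0.71938) = 0.082341.
d = 0.085074 + 0.082341 = 0.167415.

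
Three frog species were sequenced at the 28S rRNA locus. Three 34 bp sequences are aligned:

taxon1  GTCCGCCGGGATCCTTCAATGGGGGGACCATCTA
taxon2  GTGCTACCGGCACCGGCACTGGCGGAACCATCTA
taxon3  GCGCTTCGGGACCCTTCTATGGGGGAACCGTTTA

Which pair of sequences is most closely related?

taxon1 and taxon3

taxon1–taxon2: 11/34 differ, p = 0.324, d = 0.423.
taxon1–taxon3: 9/34 differ, p = 0.265, d = 0.326.
taxon2–taxon3: 12/34 differ, p = 0.353, d = 0.477.
The smallest distance is between taxon1 and taxon3.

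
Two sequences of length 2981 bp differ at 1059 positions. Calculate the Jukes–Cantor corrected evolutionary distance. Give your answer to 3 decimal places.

p = 1059/2981 ≈ 0.35525.
d = −(3/4) ln(1 − 4p/3) = −0.75 ln(1 − 0.473667) = −0.75 ln(0.526333)
  = −0.75 × (-0.641821) = 0.481366 substitutions/site.

0.481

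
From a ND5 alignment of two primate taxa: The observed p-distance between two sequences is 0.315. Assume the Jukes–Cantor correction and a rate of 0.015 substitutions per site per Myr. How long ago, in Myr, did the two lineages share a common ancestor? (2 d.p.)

d = −(3/4) ln(1 − 4p/3) = −0.75 ln(1 − 0.42) = −0.75 ln(0.58)
  = −0.75 × (-0.544727) = 0.408545 substitutions/site.
Under a molecular clock d = 2μt, so t = d/(2μ) = 0.408545 / (2 × 0.015) = 13.62 Myr.

13.62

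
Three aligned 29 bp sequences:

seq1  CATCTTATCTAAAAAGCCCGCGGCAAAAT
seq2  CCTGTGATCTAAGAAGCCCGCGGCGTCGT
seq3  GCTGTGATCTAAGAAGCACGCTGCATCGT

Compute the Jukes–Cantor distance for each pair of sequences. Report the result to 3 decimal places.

d(seq1,seq2) = 0.344, d(seq1,seq3) = 0.462, d(seq2,seq3) = 0.152

seq1–seq2: 8/29 sites differ → p ≈ 0.275862, d = −0.75 ln(1 − 0.367816) = 0.343931 ≈ 0.344.
seq1–seq3: 10/29 sites differ → p ≈ 0.344828, d = −0.75 ln(1 − 0.459771) = 0.461822 ≈ 0.462.
seq2–seq3: 4/29 sites differ → p ≈ 0.137931, d = −0.75 ln(1 − 0.183908) = 0.152421 ≈ 0.152.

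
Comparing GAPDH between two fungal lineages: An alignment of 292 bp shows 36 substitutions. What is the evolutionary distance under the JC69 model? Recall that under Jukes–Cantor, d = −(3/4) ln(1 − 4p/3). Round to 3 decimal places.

0.135

p = 36/292 ≈ 0.123288.
d = −(3/4) ln(1 − 4p/3) = −0.75 ln(1 − 0.164384) = −0.75 ln(0.835616)
  = −0.75 × (-0.179586) = 0.134690 substitutions/site.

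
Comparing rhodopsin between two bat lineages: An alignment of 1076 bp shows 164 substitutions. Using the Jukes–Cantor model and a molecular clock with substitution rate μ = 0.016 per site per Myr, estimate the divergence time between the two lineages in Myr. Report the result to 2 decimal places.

p = 164/1076 ≈ 0.152416.
d = −(3/4) ln(1 − 4p/3) = −0.75 ln(1 − 0.203221) = −0.75 ln(0.796779)
  = −0.75 × (-0.227178) = 0.170384 substitutions/site.
Under a molecular clock d = 2μt, so t = d/(2μ) = 0.170384 / (2 × 0.016) = 5.32 Myr.

5.32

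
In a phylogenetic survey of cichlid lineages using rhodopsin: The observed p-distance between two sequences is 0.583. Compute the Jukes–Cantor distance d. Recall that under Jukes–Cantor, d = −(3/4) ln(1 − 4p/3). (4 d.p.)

d = −(3/4) ln(1 − 4p/3) = −0.75 ln(1 − 0.777333) = −0.75 ln(0.222667)
  = −0.75 × (-1.502078) = 1.126559 substitutions/site.

1.1266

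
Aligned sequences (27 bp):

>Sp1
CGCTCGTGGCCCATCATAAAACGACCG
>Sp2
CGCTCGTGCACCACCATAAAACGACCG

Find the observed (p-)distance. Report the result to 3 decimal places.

0.111

The sequences differ at 3 of 27 positions (sites 9, 10, 14).
p = 3/27 = 0.111111… ≈ 0.111 (to 3 d.p.).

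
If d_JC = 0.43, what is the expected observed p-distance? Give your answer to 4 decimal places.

p = (3/4)(1 − e^(−4d/3)) = 0.75 × (1 − e^(-0.573333)) = 0.75 × (1 − 0.563644) = 0.327267.

0.3273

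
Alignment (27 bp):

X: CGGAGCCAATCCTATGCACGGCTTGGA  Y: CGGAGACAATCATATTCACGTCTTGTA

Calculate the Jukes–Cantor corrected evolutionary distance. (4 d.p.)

0.2127

The sequences differ at 5 of 27 sites (6, 12, 16, 21, 26), so p = 5/27 ≈ 0.185185.
d = −(3/4) ln(1 − 4p/3) = −0.75 ln(1 − 0.246913) = −0.75 ln(0.753087)
  = −0.75 × (-0.283575) = 0.212681 substitutions/site.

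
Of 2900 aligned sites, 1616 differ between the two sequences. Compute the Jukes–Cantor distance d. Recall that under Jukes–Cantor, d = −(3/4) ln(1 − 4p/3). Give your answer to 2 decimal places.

p = 1616/2900 ≈ 0.557241.
d = −(3/4) ln(1 − 4p/3) = −0.75 ln(1 − 0.742988) = −0.75 ln(0.257012)
  = −0.75 × (-1.358633) = 1.018975 substitutions/site.

1.02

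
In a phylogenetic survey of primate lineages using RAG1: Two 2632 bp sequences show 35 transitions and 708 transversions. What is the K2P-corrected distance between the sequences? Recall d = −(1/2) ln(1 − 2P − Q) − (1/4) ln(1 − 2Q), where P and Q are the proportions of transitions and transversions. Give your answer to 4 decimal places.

P = 35/2632 ≈ 0.013298 and Q = 708/2632 ≈ 0.268997.
Under the Kimura two-parameter model, d = −½ ln(1 − 2P − Q) − ¼ ln(1 − 2Q).
1 − 2P − Q = 0.704407, giving −½ ln(0.704407) = 0.175199.
1 − 2Q = 0.462006, giving −¼ ln(0.462006) = 0.193044.
d = 0.175199 + 0.193044 = 0.368243.

0.3682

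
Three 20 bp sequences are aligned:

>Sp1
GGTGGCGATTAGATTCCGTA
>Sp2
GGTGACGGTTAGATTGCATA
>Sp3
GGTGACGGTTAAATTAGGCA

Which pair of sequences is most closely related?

Sp1 and Sp2

Sp1–Sp2: 4/20 differ, p = 0.200, d = 0.233.
Sp1–Sp3: 6/20 differ, p = 0.300, d = 0.383.
Sp2–Sp3: 5/20 differ, p = 0.250, d = 0.304.
The smallest distance is between Sp1 and Sp2.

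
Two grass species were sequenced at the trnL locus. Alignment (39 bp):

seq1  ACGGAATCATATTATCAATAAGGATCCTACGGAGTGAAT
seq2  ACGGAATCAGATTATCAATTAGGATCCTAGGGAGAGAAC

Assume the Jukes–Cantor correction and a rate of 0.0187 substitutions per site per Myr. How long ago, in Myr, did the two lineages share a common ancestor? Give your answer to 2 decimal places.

3.76

The sequences differ at 5 of 39 sites (10, 20, 30, 35, 39), so p = 5/39 ≈ 0.128205.
d = −(3/4) ln(1 − 4p/3) = −0.75 ln(1 − 0.17094) = −0.75 ln(0.82906)
  = −0.75 × (-0.187463) = 0.140597 substitutions/site.
Under a molecular clock d = 2μt, so t = d/(2μ) = 0.140597 / (2 × 0.0187) = 3.76 Myr.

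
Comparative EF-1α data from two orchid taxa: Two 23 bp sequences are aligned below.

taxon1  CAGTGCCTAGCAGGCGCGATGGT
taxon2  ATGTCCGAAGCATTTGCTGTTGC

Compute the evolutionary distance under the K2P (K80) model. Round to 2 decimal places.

Of 23 sites, 3 differences are transitions and 9 are transversions, so P = 3/23 ≈ 0.130435 and Q = 9/23 ≈ 0.391304.
Under the Kimura two-parameter model, d = −½ ln(1 − 2P − Q) − ¼ ln(1 − 2Q).
1 − 2P − Q = 0.347826, giving −½ ln(0.347826) = 0.528026.
1 − 2Q = 0.217392, giving −¼ ln(0.217392) = 0.381513.
d = 0.528026 + 0.381513 = 0.909539.

0.91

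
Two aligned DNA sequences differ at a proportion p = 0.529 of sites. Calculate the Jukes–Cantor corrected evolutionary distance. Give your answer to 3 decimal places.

0.916

d = −(3/4) ln(1 − 4p/3) = −0.75 ln(1 − 0.705333) = −0.75 ln(0.294667)
  = −0.75 × (-1.221909) = 0.916432 substitutions/site.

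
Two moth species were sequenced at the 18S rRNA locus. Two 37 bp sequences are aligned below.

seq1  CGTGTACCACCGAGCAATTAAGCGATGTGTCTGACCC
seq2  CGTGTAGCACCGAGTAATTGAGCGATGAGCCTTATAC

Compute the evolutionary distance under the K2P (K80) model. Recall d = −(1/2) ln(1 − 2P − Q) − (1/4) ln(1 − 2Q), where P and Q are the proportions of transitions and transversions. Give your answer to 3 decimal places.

0.257

Of 37 sites, 4 differences are transitions and 4 are transversions, so P = 4/37 ≈ 0.108108 and Q = 4/37 ≈ 0.108108.
Under the Kimura two-parameter model, d = −½ ln(1 − 2P − Q) − ¼ ln(1 − 2Q).
1 − 2P − Q = 0.675676, giving −½ ln(0.675676) = 0.196021.
1 − 2Q = 0.783784, giving −¼ ln(0.783784) = 0.060905.
d = 0.196021 + 0.060905 = 0.256926.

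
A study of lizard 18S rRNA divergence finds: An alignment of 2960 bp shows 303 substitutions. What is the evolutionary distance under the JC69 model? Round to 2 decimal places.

p = 303/2960 ≈ 0.102365.
d = −(3/4) ln(1 − 4p/3) = −0.75 ln(1 − 0.136487) = −0.75 ln(0.863513)
  = −0.75 × (-0.146746) = 0.110060 substitutions/site.

0.11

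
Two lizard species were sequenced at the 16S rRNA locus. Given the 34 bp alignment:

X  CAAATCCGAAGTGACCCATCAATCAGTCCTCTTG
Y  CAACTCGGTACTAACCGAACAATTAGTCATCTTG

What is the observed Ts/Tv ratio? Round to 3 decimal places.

0.286

Transitions are A↔G and C↔T; transversions are all other mismatches.
Transitions: 2. Transversions: 7.
R = 2/7 = 0.285714… ≈ 0.286 (to 3 d.p.).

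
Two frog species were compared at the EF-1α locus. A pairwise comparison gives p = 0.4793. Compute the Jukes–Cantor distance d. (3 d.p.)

d = −(3/4) ln(1 − 4p/3) = −0.75 ln(1 − 0.639067) = −0.75 ln(0.360933)
  = −0.75 × (-1.019063) = 0.764297 substitutions/site.

0.764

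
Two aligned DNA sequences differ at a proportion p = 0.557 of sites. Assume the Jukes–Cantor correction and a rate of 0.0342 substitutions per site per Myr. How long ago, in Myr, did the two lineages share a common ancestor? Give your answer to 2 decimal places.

d = −(3/4) ln(1 − 4p/3) = −0.75 ln(1 − 0.742667) = −0.75 ln(0.257333)
  = −0.75 × (-1.357384) = 1.018038 substitutions/site.
Under a molecular clock d = 2μt, so t = d/(2μ) = 1.018038 / (2 × 0.0342) = 14.88 Myr.

14.88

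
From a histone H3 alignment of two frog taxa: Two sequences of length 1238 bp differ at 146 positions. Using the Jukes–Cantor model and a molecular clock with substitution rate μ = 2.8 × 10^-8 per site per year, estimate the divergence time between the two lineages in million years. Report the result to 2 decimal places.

2.29

p = 146/1238 ≈ 0.117932.
d = −(3/4) ln(1 − 4p/3) = −0.75 ln(1 − 0.157243) = −0.75 ln(0.842757)
  = −0.75 × (-0.171077) = 0.128308 substitutions/site.
Under a molecular clock d = 2μt, so t = d/(2μ) = 0.128308 / (2 × 2.8 × 10^-8) = 2.29 million years.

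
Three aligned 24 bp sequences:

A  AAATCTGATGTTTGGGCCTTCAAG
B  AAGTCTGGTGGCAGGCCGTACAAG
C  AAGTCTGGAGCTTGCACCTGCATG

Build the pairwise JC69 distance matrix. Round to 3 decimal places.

A–B: 8/24 sites differ → p ≈ 0.333333, d = −0.75 ln(1 − 0.444444) = 0.440839 ≈ 0.441.
A–C: 8/24 sites differ → p ≈ 0.333333, d = −0.75 ln(1 − 0.444444) = 0.440839 ≈ 0.441.
B–C: 9/24 sites differ → p = 0.375, d = −0.75 ln(1 − 0.5) = 0.519860 ≈ 0.520.

d(A,B) = 0.441, d(A,C) = 0.441, d(B,C) = 0.520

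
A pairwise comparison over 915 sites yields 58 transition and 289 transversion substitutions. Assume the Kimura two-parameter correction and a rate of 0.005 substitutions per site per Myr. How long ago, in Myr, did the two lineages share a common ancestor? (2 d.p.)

54.20

P = 58/915 ≈ 0.063388 and Q = 289/915 ≈ 0.315847.
Under the Kimura two-parameter model, d = −½ ln(1 − 2P − Q) − ¼ ln(1 − 2Q).
1 − 2P − Q = 0.557377, giving −½ ln(0.557377) = 0.292257.
1 − 2Q = 0.368306, giving −¼ ln(0.368306) = 0.249710.
d = 0.292257 + 0.249710 = 0.541967.
Under a molecular clock d = 2μt, so t = d/(2μ) = 0.541967 / (2 × 0.005) = 54.20 Myr.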